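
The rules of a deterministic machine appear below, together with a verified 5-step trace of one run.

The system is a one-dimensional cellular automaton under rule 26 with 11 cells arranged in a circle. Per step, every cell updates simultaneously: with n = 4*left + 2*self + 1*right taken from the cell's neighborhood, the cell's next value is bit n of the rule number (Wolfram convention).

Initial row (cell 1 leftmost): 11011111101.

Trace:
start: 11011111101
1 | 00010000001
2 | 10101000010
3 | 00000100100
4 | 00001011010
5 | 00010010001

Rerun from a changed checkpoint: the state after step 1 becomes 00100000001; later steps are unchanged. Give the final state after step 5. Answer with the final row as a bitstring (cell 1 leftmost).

00000000010

state after step 1 := 00100000001
2 | 11010000010
3 | 10001000100
4 | 01010101011
5 | 00000000010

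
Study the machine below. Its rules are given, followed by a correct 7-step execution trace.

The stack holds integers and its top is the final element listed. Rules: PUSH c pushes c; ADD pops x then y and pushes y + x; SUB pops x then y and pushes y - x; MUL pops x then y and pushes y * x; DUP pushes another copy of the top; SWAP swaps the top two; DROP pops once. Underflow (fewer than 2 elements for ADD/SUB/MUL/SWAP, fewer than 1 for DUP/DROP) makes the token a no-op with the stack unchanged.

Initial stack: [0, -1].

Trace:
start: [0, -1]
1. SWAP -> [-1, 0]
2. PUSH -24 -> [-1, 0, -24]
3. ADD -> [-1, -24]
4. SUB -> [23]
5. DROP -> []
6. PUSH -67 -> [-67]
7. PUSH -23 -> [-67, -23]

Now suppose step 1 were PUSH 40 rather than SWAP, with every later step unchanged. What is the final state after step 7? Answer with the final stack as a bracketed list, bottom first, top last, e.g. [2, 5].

[0, -67, -23]

(re-executing from step 1 with the substitution; state before step 1: [0, -1])
1. PUSH 40 -> [0, -1, 40]
2. PUSH -24 -> [0, -1, 40, -24]
3. ADD -> [0, -1, 16]
4. SUB -> [0, -17]
5. DROP -> [0]
6. PUSH -67 -> [0, -67]
7. PUSH -23 -> [0, -67, -23]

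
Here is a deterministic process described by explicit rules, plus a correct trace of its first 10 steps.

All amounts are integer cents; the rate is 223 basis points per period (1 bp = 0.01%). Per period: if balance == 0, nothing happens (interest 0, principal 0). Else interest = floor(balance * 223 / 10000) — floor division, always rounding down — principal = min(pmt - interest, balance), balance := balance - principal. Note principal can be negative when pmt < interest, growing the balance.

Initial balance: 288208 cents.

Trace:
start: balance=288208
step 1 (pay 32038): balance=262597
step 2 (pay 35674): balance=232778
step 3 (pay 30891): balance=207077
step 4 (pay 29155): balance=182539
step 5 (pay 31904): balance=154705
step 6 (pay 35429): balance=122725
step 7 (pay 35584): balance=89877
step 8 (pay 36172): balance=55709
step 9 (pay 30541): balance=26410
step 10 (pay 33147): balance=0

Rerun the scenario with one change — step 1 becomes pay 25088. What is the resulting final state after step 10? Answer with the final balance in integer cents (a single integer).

2329

(re-executing from step 1 with the substitution; state before step 1: balance=288208)
step 1 (pay 25088): balance=269547
step 2 (pay 35674): balance=239883
step 3 (pay 30891): balance=214341
step 4 (pay 29155): balance=189965
step 5 (pay 31904): balance=162297
step 6 (pay 35429): balance=130487
step 7 (pay 35584): balance=97812
step 8 (pay 36172): balance=63821
step 9 (pay 30541): balance=34703
step 10 (pay 33147): balance=2329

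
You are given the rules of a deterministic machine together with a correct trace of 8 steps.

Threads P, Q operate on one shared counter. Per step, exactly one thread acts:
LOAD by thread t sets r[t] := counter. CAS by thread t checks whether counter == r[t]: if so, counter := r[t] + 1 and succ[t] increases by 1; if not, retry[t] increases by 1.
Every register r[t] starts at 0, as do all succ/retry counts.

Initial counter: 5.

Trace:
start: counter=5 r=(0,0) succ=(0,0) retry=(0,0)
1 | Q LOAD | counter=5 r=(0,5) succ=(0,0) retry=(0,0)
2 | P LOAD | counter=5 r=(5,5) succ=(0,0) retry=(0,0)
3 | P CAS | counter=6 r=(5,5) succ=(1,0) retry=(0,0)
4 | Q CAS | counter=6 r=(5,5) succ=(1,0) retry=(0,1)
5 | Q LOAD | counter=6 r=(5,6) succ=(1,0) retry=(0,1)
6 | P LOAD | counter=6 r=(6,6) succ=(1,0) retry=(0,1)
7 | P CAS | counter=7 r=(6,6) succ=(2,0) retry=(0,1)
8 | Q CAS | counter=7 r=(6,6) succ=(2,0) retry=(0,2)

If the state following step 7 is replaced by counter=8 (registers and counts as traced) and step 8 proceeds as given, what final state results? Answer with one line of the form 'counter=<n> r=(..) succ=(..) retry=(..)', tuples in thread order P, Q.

counter=8 r=(6,6) succ=(2,0) retry=(0,2)

state after step 7 := counter=8 r=(6,6) succ=(2,0) retry=(0,1)
8 | Q CAS | counter=8 r=(6,6) succ=(2,0) retry=(0,2)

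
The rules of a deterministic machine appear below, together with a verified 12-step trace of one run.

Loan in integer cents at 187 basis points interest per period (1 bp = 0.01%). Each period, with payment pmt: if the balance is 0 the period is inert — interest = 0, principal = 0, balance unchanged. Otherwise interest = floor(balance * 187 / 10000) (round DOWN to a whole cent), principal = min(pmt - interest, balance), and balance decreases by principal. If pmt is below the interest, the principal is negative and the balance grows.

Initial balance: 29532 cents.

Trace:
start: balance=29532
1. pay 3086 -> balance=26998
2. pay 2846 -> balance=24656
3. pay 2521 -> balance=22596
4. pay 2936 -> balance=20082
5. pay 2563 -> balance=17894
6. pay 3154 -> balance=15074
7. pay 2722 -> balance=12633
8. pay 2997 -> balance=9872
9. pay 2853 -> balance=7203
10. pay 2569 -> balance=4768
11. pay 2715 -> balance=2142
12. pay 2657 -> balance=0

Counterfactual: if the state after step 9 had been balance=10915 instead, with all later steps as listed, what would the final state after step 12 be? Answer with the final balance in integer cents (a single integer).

3449

state after step 9 := balance=10915
10. pay 2569 -> balance=8550
11. pay 2715 -> balance=5994
12. pay 2657 -> balance=3449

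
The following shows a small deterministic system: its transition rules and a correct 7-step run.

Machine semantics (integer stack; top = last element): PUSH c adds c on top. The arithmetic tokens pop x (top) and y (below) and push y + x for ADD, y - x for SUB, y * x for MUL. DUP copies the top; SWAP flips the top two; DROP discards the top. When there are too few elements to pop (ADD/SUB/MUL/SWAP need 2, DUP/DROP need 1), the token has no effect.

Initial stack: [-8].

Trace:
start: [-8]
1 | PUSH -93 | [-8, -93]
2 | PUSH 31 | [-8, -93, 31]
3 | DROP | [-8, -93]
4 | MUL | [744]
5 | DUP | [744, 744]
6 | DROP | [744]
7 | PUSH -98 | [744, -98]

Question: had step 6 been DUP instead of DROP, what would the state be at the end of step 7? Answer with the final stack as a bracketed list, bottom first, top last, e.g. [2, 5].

[744, 744, 744, -98]

(re-executing from step 6 with the substitution; state before step 6: [744, 744])
6 | DUP | [744, 744, 744]
7 | PUSH -98 | [744, 744, 744, -98]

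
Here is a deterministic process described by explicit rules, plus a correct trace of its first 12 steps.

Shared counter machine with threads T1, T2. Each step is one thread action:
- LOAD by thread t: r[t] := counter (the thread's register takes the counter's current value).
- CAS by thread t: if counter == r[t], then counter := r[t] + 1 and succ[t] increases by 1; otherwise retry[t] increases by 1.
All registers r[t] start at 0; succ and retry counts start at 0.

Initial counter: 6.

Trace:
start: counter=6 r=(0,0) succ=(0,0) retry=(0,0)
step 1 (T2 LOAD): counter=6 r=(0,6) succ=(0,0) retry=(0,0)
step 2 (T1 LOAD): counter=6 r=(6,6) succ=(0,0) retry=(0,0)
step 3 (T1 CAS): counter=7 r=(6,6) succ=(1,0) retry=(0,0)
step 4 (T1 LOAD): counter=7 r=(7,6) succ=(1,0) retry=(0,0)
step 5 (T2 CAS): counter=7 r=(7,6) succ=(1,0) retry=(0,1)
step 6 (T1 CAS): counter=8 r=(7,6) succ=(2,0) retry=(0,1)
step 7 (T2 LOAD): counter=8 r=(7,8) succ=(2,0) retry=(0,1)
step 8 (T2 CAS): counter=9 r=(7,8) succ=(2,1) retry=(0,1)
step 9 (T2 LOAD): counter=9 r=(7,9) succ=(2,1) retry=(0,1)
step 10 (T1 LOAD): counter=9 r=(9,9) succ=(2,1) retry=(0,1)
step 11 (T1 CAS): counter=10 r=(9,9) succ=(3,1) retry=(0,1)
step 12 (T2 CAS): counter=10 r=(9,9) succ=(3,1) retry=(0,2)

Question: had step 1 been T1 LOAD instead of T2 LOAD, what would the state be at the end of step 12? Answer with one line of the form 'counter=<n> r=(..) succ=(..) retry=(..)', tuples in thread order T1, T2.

counter=10 r=(9,9) succ=(3,1) retry=(0,2)

(re-executing from step 1 with the substitution; state before step 1: counter=6 r=(0,0) succ=(0,0) retry=(0,0))
step 1 (T1 LOAD): counter=6 r=(6,0) succ=(0,0) retry=(0,0)
step 2 (T1 LOAD): counter=6 r=(6,0) succ=(0,0) retry=(0,0)
step 3 (T1 CAS): counter=7 r=(6,0) succ=(1,0) retry=(0,0)
step 4 (T1 LOAD): counter=7 r=(7,0) succ=(1,0) retry=(0,0)
step 5 (T2 CAS): counter=7 r=(7,0) succ=(1,0) retry=(0,1)
step 6 (T1 CAS): counter=8 r=(7,0) succ=(2,0) retry=(0,1)
step 7 (T2 LOAD): counter=8 r=(7,8) succ=(2,0) retry=(0,1)
step 8 (T2 CAS): counter=9 r=(7,8) succ=(2,1) retry=(0,1)
step 9 (T2 LOAD): counter=9 r=(7,9) succ=(2,1) retry=(0,1)
step 10 (T1 LOAD): counter=9 r=(9,9) succ=(2,1) retry=(0,1)
step 11 (T1 CAS): counter=10 r=(9,9) succ=(3,1) retry=(0,1)
step 12 (T2 CAS): counter=10 r=(9,9) succ=(3,1) retry=(0,2)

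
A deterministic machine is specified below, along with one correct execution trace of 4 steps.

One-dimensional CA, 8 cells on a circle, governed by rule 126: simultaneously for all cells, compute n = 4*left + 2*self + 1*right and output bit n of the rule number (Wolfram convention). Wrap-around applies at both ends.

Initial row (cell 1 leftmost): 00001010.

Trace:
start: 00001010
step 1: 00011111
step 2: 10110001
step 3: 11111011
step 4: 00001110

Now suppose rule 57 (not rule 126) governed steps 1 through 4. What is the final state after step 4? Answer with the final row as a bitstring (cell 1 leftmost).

10100101

(re-executing steps 1..4 under rule 57; state before step 1: 00001010)
step 1: 11100101
step 2: 00010011
step 3: 11001010
step 4: 10100101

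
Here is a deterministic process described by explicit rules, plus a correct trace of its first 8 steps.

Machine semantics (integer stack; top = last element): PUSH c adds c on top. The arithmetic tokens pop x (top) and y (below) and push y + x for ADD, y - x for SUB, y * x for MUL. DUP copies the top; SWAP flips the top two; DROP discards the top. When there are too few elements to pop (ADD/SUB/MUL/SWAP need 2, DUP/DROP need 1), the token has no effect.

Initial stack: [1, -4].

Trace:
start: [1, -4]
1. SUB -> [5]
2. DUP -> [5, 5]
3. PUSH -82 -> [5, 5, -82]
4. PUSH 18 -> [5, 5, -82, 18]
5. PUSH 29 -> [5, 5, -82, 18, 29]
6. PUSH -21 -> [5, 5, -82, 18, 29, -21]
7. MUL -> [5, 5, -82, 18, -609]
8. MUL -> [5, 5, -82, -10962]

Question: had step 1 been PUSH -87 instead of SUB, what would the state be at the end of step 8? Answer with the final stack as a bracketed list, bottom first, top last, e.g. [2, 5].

[1, -4, -87, -87, -82, -10962]

(re-executing from step 1 with the substitution; state before step 1: [1, -4])
1. PUSH -87 -> [1, -4, -87]
2. DUP -> [1, -4, -87, -87]
3. PUSH -82 -> [1, -4, -87, -87, -82]
4. PUSH 18 -> [1, -4, -87, -87, -82, 18]
5. PUSH 29 -> [1, -4, -87, -87, -82, 18, 29]
6. PUSH -21 -> [1, -4, -87, -87, -82, 18, 29, -21]
7. MUL -> [1, -4, -87, -87, -82, 18, -609]
8. MUL -> [1, -4, -87, -87, -82, -10962]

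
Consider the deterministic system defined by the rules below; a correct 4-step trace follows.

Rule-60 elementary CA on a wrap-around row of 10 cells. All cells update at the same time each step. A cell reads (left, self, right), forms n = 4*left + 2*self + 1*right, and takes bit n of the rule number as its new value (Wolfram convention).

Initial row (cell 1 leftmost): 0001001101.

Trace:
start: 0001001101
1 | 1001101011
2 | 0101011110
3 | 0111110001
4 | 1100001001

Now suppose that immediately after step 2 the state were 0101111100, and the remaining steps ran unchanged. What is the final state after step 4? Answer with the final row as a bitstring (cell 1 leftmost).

state after step 2 := 0101111100
3 | 0111000010
4 | 0100100011

0100100011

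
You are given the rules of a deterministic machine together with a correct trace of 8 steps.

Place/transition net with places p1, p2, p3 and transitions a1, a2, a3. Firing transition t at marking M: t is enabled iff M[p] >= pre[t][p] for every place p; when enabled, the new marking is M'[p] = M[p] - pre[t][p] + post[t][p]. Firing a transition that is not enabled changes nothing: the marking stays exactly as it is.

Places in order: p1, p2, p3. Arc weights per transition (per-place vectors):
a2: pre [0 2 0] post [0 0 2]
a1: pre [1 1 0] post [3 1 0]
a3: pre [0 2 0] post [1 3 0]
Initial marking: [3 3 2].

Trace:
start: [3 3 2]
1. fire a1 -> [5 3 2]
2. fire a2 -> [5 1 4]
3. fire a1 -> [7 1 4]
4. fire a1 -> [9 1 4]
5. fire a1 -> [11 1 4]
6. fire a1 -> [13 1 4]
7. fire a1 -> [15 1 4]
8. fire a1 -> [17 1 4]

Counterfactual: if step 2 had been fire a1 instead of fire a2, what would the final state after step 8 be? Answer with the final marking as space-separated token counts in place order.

(re-executing from step 2 with the substitution; state before step 2: [5 3 2])
2. fire a1 -> [7 3 2]
3. fire a1 -> [9 3 2]
4. fire a1 -> [11 3 2]
5. fire a1 -> [13 3 2]
6. fire a1 -> [15 3 2]
7. fire a1 -> [17 3 2]
8. fire a1 -> [19 3 2]

19 3 2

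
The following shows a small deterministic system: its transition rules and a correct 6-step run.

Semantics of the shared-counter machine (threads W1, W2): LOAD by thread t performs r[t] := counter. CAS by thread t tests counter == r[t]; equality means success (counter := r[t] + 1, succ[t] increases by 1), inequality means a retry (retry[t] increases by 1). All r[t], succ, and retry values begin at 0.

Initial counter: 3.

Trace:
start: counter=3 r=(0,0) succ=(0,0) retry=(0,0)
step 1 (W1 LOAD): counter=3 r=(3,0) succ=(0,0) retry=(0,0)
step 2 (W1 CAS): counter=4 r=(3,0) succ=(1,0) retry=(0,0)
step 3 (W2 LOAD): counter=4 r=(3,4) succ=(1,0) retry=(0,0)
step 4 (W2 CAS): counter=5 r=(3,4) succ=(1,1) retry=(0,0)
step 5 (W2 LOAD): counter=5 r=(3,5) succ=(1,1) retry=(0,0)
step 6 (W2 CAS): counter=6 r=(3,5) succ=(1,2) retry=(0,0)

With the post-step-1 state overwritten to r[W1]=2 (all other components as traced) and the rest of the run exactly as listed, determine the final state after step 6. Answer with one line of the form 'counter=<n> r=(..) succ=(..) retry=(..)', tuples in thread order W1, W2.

state after step 1 := counter=3 r=(2,0) succ=(0,0) retry=(0,0)
step 2 (W1 CAS): counter=3 r=(2,0) succ=(0,0) retry=(1,0)
step 3 (W2 LOAD): counter=3 r=(2,3) succ=(0,0) retry=(1,0)
step 4 (W2 CAS): counter=4 r=(2,3) succ=(0,1) retry=(1,0)
step 5 (W2 LOAD): counter=4 r=(2,4) succ=(0,1) retry=(1,0)
step 6 (W2 CAS): counter=5 r=(2,4) succ=(0,2) retry=(1,0)

counter=5 r=(2,4) succ=(0,2) retry=(1,0)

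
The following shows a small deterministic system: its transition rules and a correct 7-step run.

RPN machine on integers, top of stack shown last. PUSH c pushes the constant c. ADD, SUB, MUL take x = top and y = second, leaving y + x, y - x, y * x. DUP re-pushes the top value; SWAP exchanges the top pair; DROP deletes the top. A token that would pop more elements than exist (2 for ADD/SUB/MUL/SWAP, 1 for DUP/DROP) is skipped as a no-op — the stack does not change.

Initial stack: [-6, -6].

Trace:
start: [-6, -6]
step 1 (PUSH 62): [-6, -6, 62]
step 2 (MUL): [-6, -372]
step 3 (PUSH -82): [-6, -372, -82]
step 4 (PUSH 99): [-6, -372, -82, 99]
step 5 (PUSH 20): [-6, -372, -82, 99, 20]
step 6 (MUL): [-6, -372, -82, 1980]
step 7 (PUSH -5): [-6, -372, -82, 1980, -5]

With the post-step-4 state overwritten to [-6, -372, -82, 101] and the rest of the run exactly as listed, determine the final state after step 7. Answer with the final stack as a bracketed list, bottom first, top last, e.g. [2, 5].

state after step 4 := [-6, -372, -82, 101]
step 5 (PUSH 20): [-6, -372, -82, 101, 20]
step 6 (MUL): [-6, -372, -82, 2020]
step 7 (PUSH -5): [-6, -372, -82, 2020, -5]

[-6, -372, -82, 2020, -5]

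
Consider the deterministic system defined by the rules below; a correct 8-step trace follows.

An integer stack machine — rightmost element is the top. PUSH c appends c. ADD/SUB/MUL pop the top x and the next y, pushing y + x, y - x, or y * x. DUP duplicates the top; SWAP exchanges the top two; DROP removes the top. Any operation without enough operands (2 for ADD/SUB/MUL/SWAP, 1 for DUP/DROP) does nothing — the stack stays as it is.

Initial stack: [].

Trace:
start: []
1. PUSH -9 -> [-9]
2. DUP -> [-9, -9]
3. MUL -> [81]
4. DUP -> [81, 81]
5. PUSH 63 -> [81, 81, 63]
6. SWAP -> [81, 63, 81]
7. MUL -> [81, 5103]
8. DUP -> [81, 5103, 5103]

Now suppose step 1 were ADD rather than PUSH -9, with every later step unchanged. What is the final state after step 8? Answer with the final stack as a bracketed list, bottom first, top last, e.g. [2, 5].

[63, 63]

(re-executing from step 1 with the substitution; state before step 1: [])
1. ADD -> []
2. DUP -> []
3. MUL -> []
4. DUP -> []
5. PUSH 63 -> [63]
6. SWAP -> [63]
7. MUL -> [63]
8. DUP -> [63, 63]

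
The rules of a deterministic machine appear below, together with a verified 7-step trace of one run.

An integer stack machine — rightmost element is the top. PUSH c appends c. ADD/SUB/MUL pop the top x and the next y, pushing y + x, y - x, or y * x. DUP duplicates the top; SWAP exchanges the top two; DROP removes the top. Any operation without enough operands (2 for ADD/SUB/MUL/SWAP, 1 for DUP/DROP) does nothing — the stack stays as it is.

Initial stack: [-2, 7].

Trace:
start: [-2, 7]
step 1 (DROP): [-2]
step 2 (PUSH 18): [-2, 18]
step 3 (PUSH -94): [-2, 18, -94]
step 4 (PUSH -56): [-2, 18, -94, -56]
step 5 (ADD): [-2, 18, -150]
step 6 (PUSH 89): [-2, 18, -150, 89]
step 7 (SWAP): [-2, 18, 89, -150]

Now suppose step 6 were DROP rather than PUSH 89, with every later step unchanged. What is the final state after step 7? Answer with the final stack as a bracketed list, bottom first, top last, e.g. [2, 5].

[18, -2]

(re-executing from step 6 with the substitution; state before step 6: [-2, 18, -150])
step 6 (DROP): [-2, 18]
step 7 (SWAP): [18, -2]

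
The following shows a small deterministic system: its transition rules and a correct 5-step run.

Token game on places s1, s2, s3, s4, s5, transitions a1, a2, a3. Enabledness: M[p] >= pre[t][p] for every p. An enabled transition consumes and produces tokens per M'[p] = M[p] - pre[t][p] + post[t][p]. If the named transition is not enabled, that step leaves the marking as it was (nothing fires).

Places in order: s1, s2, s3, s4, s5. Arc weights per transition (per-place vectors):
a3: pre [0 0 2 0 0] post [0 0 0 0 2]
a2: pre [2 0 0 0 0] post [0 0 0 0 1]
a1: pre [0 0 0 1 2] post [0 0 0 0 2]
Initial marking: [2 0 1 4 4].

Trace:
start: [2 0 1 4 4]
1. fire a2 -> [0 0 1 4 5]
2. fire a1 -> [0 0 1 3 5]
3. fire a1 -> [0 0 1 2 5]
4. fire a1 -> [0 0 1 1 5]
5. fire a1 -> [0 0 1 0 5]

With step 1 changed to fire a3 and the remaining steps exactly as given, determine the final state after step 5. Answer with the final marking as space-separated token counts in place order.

(re-executing from step 1 with the substitution; state before step 1: [2 0 1 4 4])
1. fire a3 -> [2 0 1 4 4]
2. fire a1 -> [2 0 1 3 4]
3. fire a1 -> [2 0 1 2 4]
4. fire a1 -> [2 0 1 1 4]
5. fire a1 -> [2 0 1 0 4]

2 0 1 0 4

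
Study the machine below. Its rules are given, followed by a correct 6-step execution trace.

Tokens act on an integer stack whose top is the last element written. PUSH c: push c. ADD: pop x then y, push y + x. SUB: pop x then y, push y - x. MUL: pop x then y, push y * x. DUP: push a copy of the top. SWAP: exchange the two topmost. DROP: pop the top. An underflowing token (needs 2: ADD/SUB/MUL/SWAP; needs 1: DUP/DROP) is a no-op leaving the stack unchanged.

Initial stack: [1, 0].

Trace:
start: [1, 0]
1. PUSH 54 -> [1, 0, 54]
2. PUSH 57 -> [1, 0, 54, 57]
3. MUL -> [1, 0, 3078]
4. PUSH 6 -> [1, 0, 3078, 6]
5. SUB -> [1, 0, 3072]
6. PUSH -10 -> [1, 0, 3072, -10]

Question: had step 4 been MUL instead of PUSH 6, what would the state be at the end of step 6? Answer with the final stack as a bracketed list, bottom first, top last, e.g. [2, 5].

(re-executing from step 4 with the substitution; state before step 4: [1, 0, 3078])
4. MUL -> [1, 0]
5. SUB -> [1]
6. PUSH -10 -> [1, -10]

[1, -10]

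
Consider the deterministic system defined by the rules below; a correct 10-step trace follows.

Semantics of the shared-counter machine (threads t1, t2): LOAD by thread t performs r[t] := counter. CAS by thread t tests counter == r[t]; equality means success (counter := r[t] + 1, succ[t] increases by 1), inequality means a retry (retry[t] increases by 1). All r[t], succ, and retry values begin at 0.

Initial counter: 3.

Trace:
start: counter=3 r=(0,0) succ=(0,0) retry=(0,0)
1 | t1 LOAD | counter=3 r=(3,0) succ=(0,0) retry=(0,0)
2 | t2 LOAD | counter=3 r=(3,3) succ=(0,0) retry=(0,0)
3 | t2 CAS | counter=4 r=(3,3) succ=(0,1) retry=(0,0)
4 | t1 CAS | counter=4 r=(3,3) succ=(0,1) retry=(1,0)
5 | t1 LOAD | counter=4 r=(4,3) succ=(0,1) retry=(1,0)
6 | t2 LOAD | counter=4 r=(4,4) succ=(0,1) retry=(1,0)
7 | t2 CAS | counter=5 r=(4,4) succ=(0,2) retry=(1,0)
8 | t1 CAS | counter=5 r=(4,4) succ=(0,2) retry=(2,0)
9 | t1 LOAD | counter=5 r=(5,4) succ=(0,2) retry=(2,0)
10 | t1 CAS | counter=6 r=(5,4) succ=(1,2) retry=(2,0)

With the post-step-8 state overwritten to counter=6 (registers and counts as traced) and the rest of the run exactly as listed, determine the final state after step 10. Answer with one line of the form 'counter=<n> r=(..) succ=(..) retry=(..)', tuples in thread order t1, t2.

counter=7 r=(6,4) succ=(1,2) retry=(2,0)

state after step 8 := counter=6 r=(4,4) succ=(0,2) retry=(2,0)
9 | t1 LOAD | counter=6 r=(6,4) succ=(0,2) retry=(2,0)
10 | t1 CAS | counter=7 r=(6,4) succ=(1,2) retry=(2,0)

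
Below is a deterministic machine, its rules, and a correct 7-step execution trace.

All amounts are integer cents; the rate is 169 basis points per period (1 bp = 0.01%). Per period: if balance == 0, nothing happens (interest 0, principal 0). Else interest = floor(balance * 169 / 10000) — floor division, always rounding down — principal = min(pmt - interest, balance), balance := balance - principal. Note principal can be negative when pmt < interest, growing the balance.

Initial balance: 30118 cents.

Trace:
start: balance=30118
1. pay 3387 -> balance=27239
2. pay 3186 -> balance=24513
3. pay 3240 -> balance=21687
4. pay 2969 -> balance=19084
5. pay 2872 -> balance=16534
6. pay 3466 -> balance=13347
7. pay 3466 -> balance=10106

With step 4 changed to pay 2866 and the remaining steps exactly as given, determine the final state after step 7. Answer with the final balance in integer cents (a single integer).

(re-executing from step 4 with the substitution; state before step 4: balance=21687)
4. pay 2866 -> balance=19187
5. pay 2872 -> balance=16639
6. pay 3466 -> balance=13454
7. pay 3466 -> balance=10215

10215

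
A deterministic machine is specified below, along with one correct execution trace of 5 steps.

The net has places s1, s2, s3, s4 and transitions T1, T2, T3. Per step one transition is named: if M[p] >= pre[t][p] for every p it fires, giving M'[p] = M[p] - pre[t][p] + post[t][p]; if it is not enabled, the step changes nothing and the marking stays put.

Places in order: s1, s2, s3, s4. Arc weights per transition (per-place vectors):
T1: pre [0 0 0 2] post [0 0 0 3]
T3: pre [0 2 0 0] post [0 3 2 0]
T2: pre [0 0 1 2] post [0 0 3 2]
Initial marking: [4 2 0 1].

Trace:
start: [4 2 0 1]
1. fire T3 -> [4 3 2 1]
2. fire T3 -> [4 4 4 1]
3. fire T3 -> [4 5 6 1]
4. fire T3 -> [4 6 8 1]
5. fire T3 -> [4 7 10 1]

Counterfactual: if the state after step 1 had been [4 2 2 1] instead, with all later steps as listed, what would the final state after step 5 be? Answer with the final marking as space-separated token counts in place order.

4 6 10 1

state after step 1 := [4 2 2 1]
2. fire T3 -> [4 3 4 1]
3. fire T3 -> [4 4 6 1]
4. fire T3 -> [4 5 8 1]
5. fire T3 -> [4 6 10 1]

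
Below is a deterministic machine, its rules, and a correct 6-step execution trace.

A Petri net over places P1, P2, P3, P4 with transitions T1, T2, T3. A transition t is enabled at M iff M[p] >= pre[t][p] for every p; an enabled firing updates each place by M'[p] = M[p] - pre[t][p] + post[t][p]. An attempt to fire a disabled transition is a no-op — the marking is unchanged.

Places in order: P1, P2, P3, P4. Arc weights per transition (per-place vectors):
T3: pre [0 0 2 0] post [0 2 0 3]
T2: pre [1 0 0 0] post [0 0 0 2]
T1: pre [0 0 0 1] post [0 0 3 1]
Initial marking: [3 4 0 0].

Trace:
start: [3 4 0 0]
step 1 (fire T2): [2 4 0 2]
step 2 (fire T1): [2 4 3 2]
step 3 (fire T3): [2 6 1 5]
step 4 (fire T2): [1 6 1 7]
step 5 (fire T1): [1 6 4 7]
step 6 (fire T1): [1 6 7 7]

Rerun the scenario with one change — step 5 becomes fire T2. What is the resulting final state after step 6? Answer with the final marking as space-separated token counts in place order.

0 6 4 9

(re-executing from step 5 with the substitution; state before step 5: [1 6 1 7])
step 5 (fire T2): [0 6 1 9]
step 6 (fire T1): [0 6 4 9]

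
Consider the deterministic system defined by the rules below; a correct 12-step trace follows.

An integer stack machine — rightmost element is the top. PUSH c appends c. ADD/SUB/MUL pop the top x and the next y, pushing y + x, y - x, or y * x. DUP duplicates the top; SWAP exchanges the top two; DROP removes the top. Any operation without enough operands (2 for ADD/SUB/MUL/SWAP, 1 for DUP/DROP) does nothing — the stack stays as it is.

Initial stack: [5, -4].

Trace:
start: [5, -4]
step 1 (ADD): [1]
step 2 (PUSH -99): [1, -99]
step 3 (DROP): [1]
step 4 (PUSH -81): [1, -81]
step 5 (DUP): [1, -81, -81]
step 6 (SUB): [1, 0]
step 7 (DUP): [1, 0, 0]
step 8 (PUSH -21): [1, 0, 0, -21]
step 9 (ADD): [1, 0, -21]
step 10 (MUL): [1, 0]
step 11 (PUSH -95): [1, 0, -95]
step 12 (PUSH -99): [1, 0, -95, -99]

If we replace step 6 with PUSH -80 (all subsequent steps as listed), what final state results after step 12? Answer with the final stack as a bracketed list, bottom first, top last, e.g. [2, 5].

(re-executing from step 6 with the substitution; state before step 6: [1, -81, -81])
step 6 (PUSH -80): [1, -81, -81, -80]
step 7 (DUP): [1, -81, -81, -80, -80]
step 8 (PUSH -21): [1, -81, -81, -80, -80, -21]
step 9 (ADD): [1, -81, -81, -80, -101]
step 10 (MUL): [1, -81, -81, 8080]
step 11 (PUSH -95): [1, -81, -81, 8080, -95]
step 12 (PUSH -99): [1, -81, -81, 8080, -95, -99]

[1, -81, -81, 8080, -95, -99]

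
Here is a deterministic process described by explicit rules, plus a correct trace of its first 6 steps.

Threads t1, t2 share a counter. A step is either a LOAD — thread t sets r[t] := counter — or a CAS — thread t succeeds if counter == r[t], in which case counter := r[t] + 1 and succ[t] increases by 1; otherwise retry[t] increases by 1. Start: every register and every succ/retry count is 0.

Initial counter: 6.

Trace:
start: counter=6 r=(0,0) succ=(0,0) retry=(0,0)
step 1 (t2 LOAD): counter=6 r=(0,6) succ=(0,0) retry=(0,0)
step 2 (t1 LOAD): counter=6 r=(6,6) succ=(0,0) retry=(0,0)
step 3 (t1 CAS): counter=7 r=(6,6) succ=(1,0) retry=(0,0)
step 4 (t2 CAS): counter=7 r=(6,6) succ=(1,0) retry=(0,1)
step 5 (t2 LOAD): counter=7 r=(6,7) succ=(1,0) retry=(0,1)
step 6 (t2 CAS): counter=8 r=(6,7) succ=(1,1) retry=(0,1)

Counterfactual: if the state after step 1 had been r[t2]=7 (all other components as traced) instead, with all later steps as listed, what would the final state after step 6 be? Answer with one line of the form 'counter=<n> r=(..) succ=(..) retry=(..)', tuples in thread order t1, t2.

counter=9 r=(6,8) succ=(1,2) retry=(0,0)

state after step 1 := counter=6 r=(0,7) succ=(0,0) retry=(0,0)
step 2 (t1 LOAD): counter=6 r=(6,7) succ=(0,0) retry=(0,0)
step 3 (t1 CAS): counter=7 r=(6,7) succ=(1,0) retry=(0,0)
step 4 (t2 CAS): counter=8 r=(6,7) succ=(1,1) retry=(0,0)
step 5 (t2 LOAD): counter=8 r=(6,8) succ=(1,1) retry=(0,0)
step 6 (t2 CAS): counter=9 r=(6,8) succ=(1,2) retry=(0,0)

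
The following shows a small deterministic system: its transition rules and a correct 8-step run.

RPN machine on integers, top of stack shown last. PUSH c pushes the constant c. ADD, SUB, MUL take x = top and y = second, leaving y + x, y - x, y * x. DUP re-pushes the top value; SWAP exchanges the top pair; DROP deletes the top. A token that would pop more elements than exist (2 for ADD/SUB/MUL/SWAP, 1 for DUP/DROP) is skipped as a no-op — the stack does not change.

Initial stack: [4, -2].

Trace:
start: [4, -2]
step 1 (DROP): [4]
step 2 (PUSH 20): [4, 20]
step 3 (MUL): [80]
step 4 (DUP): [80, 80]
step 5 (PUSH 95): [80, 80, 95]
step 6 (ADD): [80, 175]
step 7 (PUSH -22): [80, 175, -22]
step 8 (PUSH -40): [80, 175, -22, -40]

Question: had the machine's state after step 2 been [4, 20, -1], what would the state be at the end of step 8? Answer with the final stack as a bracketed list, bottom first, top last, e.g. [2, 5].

state after step 2 := [4, 20, -1]
step 3 (MUL): [4, -20]
step 4 (DUP): [4, -20, -20]
step 5 (PUSH 95): [4, -20, -20, 95]
step 6 (ADD): [4, -20, 75]
step 7 (PUSH -22): [4, -20, 75, -22]
step 8 (PUSH -40): [4, -20, 75, -22, -40]

[4, -20, 75, -22, -40]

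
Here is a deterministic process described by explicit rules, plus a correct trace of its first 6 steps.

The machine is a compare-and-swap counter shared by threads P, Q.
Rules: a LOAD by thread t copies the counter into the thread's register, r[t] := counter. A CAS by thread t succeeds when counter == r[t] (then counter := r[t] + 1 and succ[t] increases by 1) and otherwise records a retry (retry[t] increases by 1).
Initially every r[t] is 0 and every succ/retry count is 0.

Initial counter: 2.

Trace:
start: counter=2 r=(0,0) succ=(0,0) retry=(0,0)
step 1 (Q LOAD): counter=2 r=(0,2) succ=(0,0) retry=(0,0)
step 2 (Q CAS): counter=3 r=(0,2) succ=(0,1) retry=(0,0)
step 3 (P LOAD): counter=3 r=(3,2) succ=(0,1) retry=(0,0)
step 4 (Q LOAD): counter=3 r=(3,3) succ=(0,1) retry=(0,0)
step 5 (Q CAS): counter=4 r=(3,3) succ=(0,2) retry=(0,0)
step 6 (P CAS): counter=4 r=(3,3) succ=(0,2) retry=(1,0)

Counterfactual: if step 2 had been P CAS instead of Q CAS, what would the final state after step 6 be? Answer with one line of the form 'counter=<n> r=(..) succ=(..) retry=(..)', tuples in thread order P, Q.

counter=3 r=(2,2) succ=(0,1) retry=(2,0)

(re-executing from step 2 with the substitution; state before step 2: counter=2 r=(0,2) succ=(0,0) retry=(0,0))
step 2 (P CAS): counter=2 r=(0,2) succ=(0,0) retry=(1,0)
step 3 (P LOAD): counter=2 r=(2,2) succ=(0,0) retry=(1,0)
step 4 (Q LOAD): counter=2 r=(2,2) succ=(0,0) retry=(1,0)
step 5 (Q CAS): counter=3 r=(2,2) succ=(0,1) retry=(1,0)
step 6 (P CAS): counter=3 r=(2,2) succ=(0,1) retry=(2,0)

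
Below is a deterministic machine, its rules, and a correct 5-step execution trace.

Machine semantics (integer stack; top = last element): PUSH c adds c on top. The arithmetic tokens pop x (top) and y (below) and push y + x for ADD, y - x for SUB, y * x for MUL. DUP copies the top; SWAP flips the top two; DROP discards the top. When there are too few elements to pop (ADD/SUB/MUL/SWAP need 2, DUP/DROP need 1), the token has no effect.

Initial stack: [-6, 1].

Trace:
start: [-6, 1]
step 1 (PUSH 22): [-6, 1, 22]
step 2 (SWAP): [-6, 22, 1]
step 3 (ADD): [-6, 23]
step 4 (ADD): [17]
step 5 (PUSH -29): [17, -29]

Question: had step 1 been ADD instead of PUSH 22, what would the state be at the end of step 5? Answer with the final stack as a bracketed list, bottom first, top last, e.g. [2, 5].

[-5, -29]

(re-executing from step 1 with the substitution; state before step 1: [-6, 1])
step 1 (ADD): [-5]
step 2 (SWAP): [-5]
step 3 (ADD): [-5]
step 4 (ADD): [-5]
step 5 (PUSH -29): [-5, -29]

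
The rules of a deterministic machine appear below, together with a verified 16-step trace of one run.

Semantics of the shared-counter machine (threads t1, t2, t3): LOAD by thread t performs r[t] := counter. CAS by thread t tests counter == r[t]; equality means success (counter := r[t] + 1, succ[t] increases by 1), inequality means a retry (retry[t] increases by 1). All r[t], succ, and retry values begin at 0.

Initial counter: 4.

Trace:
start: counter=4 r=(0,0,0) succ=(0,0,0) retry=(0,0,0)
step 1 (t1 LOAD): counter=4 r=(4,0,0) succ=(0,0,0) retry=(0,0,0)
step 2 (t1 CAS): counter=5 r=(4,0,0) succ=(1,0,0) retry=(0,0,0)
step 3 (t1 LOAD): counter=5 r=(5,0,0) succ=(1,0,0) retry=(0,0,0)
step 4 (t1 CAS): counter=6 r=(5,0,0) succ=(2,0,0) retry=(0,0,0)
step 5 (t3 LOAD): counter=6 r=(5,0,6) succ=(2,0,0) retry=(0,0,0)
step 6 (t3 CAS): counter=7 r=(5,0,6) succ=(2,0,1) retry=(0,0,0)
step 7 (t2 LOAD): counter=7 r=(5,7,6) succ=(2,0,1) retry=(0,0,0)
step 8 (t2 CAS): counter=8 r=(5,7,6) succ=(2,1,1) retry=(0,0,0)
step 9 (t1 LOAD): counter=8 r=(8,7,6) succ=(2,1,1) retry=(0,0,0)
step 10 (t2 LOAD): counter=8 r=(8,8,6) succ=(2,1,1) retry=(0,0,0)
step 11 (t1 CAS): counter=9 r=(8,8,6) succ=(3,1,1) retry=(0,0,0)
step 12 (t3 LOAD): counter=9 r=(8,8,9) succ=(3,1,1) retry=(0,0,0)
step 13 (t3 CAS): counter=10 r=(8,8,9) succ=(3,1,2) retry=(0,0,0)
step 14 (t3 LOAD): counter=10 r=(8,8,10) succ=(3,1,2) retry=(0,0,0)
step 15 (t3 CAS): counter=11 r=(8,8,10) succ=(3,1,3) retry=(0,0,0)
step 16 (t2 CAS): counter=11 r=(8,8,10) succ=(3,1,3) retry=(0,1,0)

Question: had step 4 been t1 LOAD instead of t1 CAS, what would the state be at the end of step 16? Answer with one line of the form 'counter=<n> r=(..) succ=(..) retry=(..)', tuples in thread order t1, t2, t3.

counter=10 r=(7,7,9) succ=(2,1,3) retry=(0,1,0)

(re-executing from step 4 with the substitution; state before step 4: counter=5 r=(5,0,0) succ=(1,0,0) retry=(0,0,0))
step 4 (t1 LOAD): counter=5 r=(5,0,0) succ=(1,0,0) retry=(0,0,0)
step 5 (t3 LOAD): counter=5 r=(5,0,5) succ=(1,0,0) retry=(0,0,0)
step 6 (t3 CAS): counter=6 r=(5,0,5) succ=(1,0,1) retry=(0,0,0)
step 7 (t2 LOAD): counter=6 r=(5,6,5) succ=(1,0,1) retry=(0,0,0)
step 8 (t2 CAS): counter=7 r=(5,6,5) succ=(1,1,1) retry=(0,0,0)
step 9 (t1 LOAD): counter=7 r=(7,6,5) succ=(1,1,1) retry=(0,0,0)
step 10 (t2 LOAD): counter=7 r=(7,7,5) succ=(1,1,1) retry=(0,0,0)
step 11 (t1 CAS): counter=8 r=(7,7,5) succ=(2,1,1) retry=(0,0,0)
step 12 (t3 LOAD): counter=8 r=(7,7,8) succ=(2,1,1) retry=(0,0,0)
step 13 (t3 CAS): counter=9 r=(7,7,8) succ=(2,1,2) retry=(0,0,0)
step 14 (t3 LOAD): counter=9 r=(7,7,9) succ=(2,1,2) retry=(0,0,0)
step 15 (t3 CAS): counter=10 r=(7,7,9) succ=(2,1,3) retry=(0,0,0)
step 16 (t2 CAS): counter=10 r=(7,7,9) succ=(2,1,3) retry=(0,1,0)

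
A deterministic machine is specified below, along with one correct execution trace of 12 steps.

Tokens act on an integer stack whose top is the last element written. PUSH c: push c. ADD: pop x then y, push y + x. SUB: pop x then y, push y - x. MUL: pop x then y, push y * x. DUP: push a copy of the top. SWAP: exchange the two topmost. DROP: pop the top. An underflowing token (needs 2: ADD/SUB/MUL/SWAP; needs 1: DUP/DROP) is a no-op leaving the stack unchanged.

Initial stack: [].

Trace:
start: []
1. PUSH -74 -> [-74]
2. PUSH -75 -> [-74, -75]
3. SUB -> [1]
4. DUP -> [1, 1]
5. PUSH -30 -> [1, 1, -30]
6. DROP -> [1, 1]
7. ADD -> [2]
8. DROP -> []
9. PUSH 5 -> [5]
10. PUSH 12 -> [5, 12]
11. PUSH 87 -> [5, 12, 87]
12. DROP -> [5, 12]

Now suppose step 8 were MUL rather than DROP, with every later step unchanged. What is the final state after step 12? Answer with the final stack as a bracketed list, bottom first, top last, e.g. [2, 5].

(re-executing from step 8 with the substitution; state before step 8: [2])
8. MUL -> [2]
9. PUSH 5 -> [2, 5]
10. PUSH 12 -> [2, 5, 12]
11. PUSH 87 -> [2, 5, 12, 87]
12. DROP -> [2, 5, 12]

[2, 5, 12]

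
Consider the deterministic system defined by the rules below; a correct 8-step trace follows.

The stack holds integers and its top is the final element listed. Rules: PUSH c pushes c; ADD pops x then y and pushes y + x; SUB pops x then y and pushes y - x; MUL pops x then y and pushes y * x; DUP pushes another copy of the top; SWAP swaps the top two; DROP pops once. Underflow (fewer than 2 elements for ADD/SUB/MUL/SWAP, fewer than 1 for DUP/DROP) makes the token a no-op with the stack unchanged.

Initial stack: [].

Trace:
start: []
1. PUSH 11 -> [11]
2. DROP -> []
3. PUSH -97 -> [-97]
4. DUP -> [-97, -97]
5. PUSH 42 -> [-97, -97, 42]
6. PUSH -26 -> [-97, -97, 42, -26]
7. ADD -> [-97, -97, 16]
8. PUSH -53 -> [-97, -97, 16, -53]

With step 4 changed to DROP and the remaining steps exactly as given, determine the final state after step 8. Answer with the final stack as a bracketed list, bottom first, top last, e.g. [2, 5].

(re-executing from step 4 with the substitution; state before step 4: [-97])
4. DROP -> []
5. PUSH 42 -> [42]
6. PUSH -26 -> [42, -26]
7. ADD -> [16]
8. PUSH -53 -> [16, -53]

[16, -53]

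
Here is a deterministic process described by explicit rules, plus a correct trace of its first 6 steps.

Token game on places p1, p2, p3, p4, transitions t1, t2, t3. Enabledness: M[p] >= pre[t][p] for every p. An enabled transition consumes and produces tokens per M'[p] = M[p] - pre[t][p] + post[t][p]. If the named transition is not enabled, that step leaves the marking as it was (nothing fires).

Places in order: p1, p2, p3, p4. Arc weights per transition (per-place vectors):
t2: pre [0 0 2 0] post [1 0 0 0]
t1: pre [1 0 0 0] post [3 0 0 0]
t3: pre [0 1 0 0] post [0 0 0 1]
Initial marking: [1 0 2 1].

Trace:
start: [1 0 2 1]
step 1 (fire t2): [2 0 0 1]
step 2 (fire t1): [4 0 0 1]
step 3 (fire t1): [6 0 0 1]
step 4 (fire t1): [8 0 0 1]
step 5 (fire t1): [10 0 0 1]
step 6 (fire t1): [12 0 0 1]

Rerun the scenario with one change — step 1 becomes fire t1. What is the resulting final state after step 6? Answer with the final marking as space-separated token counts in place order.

(re-executing from step 1 with the substitution; state before step 1: [1 0 2 1])
step 1 (fire t1): [3 0 2 1]
step 2 (fire t1): [5 0 2 1]
step 3 (fire t1): [7 0 2 1]
step 4 (fire t1): [9 0 2 1]
step 5 (fire t1): [11 0 2 1]
step 6 (fire t1): [13 0 2 1]

13 0 2 1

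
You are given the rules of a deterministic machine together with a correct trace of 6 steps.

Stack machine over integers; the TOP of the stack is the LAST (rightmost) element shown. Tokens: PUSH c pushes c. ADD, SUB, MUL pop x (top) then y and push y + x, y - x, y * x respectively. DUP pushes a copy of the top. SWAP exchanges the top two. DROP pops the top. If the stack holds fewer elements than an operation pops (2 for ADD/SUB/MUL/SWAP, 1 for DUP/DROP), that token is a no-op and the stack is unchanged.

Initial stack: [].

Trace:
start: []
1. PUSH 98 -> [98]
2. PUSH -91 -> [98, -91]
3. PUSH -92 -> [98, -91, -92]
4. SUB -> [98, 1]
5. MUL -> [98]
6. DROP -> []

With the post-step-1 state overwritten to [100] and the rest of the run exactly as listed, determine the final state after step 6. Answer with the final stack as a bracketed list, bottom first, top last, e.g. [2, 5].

[]

state after step 1 := [100]
2. PUSH -91 -> [100, -91]
3. PUSH -92 -> [100, -91, -92]
4. SUB -> [100, 1]
5. MUL -> [100]
6. DROP -> []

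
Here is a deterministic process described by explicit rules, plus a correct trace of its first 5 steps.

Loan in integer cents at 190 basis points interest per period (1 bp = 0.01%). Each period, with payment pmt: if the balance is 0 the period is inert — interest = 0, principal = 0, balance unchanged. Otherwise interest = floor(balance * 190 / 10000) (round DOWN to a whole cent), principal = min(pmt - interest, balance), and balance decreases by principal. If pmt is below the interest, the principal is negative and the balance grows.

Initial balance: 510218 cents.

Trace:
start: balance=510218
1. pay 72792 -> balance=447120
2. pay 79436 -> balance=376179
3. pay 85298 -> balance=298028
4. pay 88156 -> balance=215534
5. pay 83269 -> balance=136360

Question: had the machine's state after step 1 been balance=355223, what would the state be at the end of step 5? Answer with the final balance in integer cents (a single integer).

state after step 1 := balance=355223
2. pay 79436 -> balance=282536
3. pay 85298 -> balance=202606
4. pay 88156 -> balance=118299
5. pay 83269 -> balance=37277

37277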